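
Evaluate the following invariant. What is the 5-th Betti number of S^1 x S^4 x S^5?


Each S^d has Poincare polynomial 1 + t^d.
The product S^1 x S^4 x S^5 has Poincare polynomial prod(1+t^d_i).
Expanding: b_0=1, b_1=1, b_4=1, b_5=2, b_6=1, b_9=1, b_10=1.
b_5 = 2

2


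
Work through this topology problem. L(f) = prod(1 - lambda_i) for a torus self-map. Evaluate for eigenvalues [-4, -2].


For a torus self-map: L(f) = det(I - A) where A acts on H_1.
L(f) = (1--4) * (1--2) = 5 * 3 = 15

15


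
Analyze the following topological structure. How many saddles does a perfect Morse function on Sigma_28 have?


A perfect Morse function has m_k = b_k.
For Sigma_28: b_0=1, b_1=2g=56, b_2=1.
Saddles m_1 = 2g = 56

56


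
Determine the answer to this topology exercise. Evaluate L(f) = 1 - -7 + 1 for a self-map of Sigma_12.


L(f) = tr(f_0*) - tr(f_1*) + tr(f_2*).
= 1 - (-7) + (1)
= 9

9


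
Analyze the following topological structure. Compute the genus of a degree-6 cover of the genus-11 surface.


For an n-sheeted cover: chi(E) = n * chi(B).
chi(Sigma_11) = 2 - 2*11 = -20.
chi(E) = 6 * (-20) = -120.
genus(E) = (2 - chi(E))/2 = (2 - (-120))/2 = 122/2 = 61

61


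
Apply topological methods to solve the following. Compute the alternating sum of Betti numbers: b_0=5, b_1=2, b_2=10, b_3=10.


chi = sum_k (-1)^k b_k.
= (5) + (-2) + (10) + (-10)
= 3

3


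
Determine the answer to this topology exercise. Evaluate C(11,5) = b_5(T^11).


By the Kunneth formula, b_k(T^n) = C(n,k).
b_5(T^11) = C(11,5).
C(11,5) = 11!/(5!*6!) = 462

462


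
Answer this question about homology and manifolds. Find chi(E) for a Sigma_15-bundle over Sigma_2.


For a fiber bundle F -> E -> B (with CW structure): chi(E) = chi(B) * chi(F).
chi(Sigma_2) = -2, chi(Sigma_15) = -28.
chi(E) = (-2) * (-28) = 56

56


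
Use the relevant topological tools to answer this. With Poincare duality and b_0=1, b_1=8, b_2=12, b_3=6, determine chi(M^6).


By Poincare duality b_k = b_{6-k}, so full Betti numbers: b_0=1, b_1=8, b_2=12, b_3=6, b_4=12, b_5=8, b_6=1.
chi = sum (-1)^k b_k = 4

4


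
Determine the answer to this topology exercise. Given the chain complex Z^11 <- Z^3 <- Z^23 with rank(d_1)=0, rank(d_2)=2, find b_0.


rank H_k = rank(ker d_k) - rank(im d_{k+1}).
rank(ker d_0) = rank(C_0) - rank(d_0) = 11 - 0 = 11.
rank(im d_{0+1}) = 0.
rank H_0 = 11 - 0 = 11

11


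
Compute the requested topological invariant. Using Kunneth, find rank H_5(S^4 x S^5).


Each S^d has Poincare polynomial 1 + t^d.
The product S^4 x S^5 has Poincare polynomial prod(1+t^d_i).
Expanding: b_0=1, b_4=1, b_5=1, b_9=1.
b_5 = 1

1


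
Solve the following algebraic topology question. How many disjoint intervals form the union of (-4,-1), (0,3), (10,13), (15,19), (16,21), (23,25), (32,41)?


Sort and merge overlapping open intervals.
Merged: (-4,-1), (0,3), (10,13), (15,21), (23,25), (32,41).
Number of components = 6

6


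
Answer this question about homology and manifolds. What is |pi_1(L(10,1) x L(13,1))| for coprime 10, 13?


pi_1(X x Y) = pi_1(X) x pi_1(Y).
pi_1(L(10,1)) = Z/10, pi_1(L(13,1)) = Z/13.
|Z/10 x Z/13| = 10 * 13 = 130

130


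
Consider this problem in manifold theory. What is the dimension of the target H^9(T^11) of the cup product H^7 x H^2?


Cup product: H^p x H^q -> H^{p+q}; here p+q = 7+2 = 9.
rank H^k(T^n) = C(n,k).
C(11,9) = 55

55


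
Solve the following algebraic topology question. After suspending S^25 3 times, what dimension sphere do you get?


Each suspension raises dimension by 1: Sigma S^n = S^{n+1}.
Sigma^3 S^25 = S^{25+3} = S^28

28


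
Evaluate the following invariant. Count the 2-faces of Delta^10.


Delta^10 has 10+1 vertices. A 2-face is a choice of 2+1 vertices.
f_2 = C(10+1, 2+1) = C(11,3) = 165

165


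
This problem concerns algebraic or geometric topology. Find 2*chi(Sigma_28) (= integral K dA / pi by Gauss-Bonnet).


Gauss-Bonnet: integral K dA = 2*pi*chi(M).
chi(Sigma_28) = 2 - 2*28 = -54.
(integral K dA)/pi = 2*chi = 2*(-54) = -108

-108


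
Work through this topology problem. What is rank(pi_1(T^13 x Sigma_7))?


pi_1(A x B) = pi_1(A) x pi_1(B); rank of abelianization = b_1.
b_1(T^13) = 13, b_1(Sigma_7) = 2*7 = 14.
b_1(product) = 13 + 14 = 27

27


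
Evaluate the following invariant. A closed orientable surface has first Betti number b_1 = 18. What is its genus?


For a closed orientable surface: b_1 = 2g.
18 = 2g
g = 18 / 2 = 9

9


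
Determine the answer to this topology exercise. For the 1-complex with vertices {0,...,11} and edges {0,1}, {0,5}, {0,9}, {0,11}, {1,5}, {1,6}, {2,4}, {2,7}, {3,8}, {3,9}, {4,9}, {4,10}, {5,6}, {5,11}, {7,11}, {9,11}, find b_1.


b_1 = E - V + (number of components).
E = 16, V = 12, components = 1.
b_1 = 16 - 12 + 1 = 5

5


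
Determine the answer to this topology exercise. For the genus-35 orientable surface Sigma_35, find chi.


For a closed orientable surface of genus g: chi = 2 - 2g.
Here g = 35.
chi = 2 - 2*35 = 2 - 70 = -68

-68


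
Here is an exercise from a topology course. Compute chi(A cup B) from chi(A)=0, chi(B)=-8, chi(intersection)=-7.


chi(A cup B) = chi(A) + chi(B) - chi(A cap B)
= 0 + (-8) - (-7)
= -1

-1


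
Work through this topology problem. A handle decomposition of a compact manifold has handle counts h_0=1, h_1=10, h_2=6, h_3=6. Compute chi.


Handles of index k contribute (-1)^k to chi (same as CW cells).
chi = (1) + (-10) + (6) + (-6) = -9

-9


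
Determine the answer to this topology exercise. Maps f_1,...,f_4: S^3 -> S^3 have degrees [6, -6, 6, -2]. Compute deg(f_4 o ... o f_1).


Degree is multiplicative: deg(composition) = product of degrees.
= (6) * (-6) * (6) * (-2) = 432

432


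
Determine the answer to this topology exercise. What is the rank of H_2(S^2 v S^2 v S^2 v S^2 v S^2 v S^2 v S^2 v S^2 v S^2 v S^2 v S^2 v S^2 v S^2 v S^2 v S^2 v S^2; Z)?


For a wedge of spheres, H_k (k>0) is free on one generator per sphere of dimension k.
Spheres of dimension 2: count = 16.
b_2 = 16

16


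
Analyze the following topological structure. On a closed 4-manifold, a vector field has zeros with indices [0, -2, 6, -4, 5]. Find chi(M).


Poincare-Hopf: chi(M) = sum of indices of zeros.
chi = (0) + (-2) + (6) + (-4) + (5) = 5

5


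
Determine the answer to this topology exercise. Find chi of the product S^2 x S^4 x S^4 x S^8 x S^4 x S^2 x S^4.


chi is multiplicative: chi(X x Y) = chi(X) chi(Y).
Each even-dim sphere has chi = 2. There are 7 factors.
chi = 2^7 = 128

128


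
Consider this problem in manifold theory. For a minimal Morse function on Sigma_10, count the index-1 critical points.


A perfect Morse function has m_k = b_k.
For Sigma_10: b_0=1, b_1=2g=20, b_2=1.
Saddles m_1 = 2g = 20

20


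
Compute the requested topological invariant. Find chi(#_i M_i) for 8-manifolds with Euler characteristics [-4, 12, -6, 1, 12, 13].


For n-manifolds: chi(A#B) = chi(A) + chi(B) - chi(S^8).
chi(S^8) = 1 + (-1)^8 = 2.
chi(#) = (sum chi_i) - (6-1)*chi(S^8) = 28 - 5*2 = 18

18


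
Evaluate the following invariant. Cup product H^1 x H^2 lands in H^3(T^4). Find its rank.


Cup product: H^p x H^q -> H^{p+q}; here p+q = 1+2 = 3.
rank H^k(T^n) = C(n,k).
C(4,3) = 4

4


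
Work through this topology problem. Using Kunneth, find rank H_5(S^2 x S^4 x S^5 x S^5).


Each S^d has Poincare polynomial 1 + t^d.
The product S^2 x S^4 x S^5 x S^5 has Poincare polynomial prod(1+t^d_i).
Expanding: b_0=1, b_2=1, b_4=1, b_5=2, b_6=1, b_7=2, b_9=2, b_10=1, b_11=2, b_12=1, b_14=1, b_16=1.
b_5 = 2

2


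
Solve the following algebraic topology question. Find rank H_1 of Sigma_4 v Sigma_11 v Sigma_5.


For a wedge X v Y: reduced H_k(X v Y) = H_k(X) + H_k(Y).
Each Sigma_g contributes b_1 = 2g.
b_1 = 8 + 22 + 10 = 40

40


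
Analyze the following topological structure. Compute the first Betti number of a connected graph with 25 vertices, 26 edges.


For a connected graph: rank(pi_1) = b_1 = E - V + 1 = 1 - chi.
chi = V - E = 25 - 26 = -1.
rank = 1 - (-1) = 26 - 25 + 1 = 2

2


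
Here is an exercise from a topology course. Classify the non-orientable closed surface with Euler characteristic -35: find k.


chi = 2 - k for closed non-orientable surfaces with k crosscaps.
-35 = 2 - k
k = 2 - (-35) = 37

37


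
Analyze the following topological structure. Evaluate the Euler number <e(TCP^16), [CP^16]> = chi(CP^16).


For any closed oriented manifold, <e(TM),[M]> = chi(M).
chi(CP^16) = 16+1 = 17

17


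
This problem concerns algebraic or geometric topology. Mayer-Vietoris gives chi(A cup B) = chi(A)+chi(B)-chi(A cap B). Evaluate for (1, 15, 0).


chi(A cup B) = chi(A) + chi(B) - chi(A cap B)
= 1 + (15) - (0)
= 16

16


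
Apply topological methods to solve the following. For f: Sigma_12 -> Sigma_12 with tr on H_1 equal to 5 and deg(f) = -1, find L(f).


L(f) = tr(f_0*) - tr(f_1*) + tr(f_2*).
= 1 - (5) + (-1)
= -5

-5


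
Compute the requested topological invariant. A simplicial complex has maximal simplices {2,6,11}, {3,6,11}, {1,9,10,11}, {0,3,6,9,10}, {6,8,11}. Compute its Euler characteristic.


Enumerate all faces; f-vector: f_0=9, f_1=21, f_2=17, f_3=6, f_4=1.
chi = sum (-1)^k f_k = 0

0


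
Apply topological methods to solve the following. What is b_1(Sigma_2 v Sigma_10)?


For a wedge: H_1(A v B) = H_1(A) + H_1(B).
b_1(Sigma_2) = 4, b_1(Sigma_10) = 20.
b_1 = 4 + 20 = 24

24


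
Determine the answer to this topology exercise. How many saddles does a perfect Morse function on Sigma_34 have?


A perfect Morse function has m_k = b_k.
For Sigma_34: b_0=1, b_1=2g=68, b_2=1.
Saddles m_1 = 2g = 68

68


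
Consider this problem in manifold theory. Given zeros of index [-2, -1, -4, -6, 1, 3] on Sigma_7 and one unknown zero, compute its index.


Poincare-Hopf: sum of indices = chi(M).
chi(Sigma_7) = 2 - 2*7 = -12.
Sum of known indices = -9.
x = chi - (sum known) = -12 - (-9) = -3

-3


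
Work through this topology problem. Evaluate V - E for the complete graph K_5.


K_5: V = 5, E = C(5,2) = 10.
chi = V - E = 5 - 10 = -5

-5


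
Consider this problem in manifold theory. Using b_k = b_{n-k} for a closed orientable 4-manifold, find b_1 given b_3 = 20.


Poincare duality for closed orientable n-manifolds: b_k = b_{n-k}.
Here n = 4, so b_1 = b_3 = 20

20


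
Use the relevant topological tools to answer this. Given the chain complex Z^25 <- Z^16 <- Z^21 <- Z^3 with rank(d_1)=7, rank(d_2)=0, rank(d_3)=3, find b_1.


rank H_k = rank(ker d_k) - rank(im d_{k+1}).
rank(ker d_1) = rank(C_1) - rank(d_1) = 16 - 7 = 9.
rank(im d_{1+1}) = 0.
rank H_1 = 9 - 0 = 9

9


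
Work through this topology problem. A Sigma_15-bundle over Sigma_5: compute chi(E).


For a fiber bundle F -> E -> B (with CW structure): chi(E) = chi(B) * chi(F).
chi(Sigma_5) = -8, chi(Sigma_15) = -28.
chi(E) = (-8) * (-28) = 224

224


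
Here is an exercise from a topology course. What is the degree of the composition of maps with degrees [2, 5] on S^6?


Degree is multiplicative: deg(composition) = product of degrees.
= (2) * (5) = 10

10


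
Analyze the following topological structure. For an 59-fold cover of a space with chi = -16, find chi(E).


For a finite covering: chi(E) = (number of sheets) * chi(B).
chi(E) = 59 * (-16) = -944

-944


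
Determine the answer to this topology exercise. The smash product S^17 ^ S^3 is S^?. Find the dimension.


S^m ^ S^n = S^{m+n}.
k = 17 + 3 = 20

20


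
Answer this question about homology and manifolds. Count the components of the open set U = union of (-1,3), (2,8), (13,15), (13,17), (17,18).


Sort and merge overlapping open intervals.
Merged: (-1,8), (13,17), (17,18).
Number of components = 3

3


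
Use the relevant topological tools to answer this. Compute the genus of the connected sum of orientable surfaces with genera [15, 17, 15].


Genus is additive under connected sum of orientable surfaces.
g = 15 + 17 + 15 = 47

47


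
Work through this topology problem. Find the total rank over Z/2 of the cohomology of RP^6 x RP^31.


dim H^*(RP^n; Z/2) = n+1 (one Z/2 in each degree 0..n).
Total Betti number is multiplicative.
Total = (6+1) * (31+1) = 7 * 32 = 224

224


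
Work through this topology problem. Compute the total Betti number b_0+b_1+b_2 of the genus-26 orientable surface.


For Sigma_26: b_0 = 1, b_1 = 2g = 52, b_2 = 1.
Total = 1 + 52 + 1 = 54

54


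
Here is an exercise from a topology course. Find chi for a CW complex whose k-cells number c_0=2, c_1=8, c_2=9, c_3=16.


chi = sum_k (-1)^k c_k.
= (-1)^0*2 + (-1)^1*8 + (-1)^2*9 + (-1)^3*16
= (2) + (-8) + (9) + (-16)
= -13

-13


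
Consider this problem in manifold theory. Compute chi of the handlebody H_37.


A genus-g handlebody deformation retracts to a wedge of g circles.
chi(vee_g S^1) = 1 - g.
chi(H_37) = 1 - 37 = -36

-36


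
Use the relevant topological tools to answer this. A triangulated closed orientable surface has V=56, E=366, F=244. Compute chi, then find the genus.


chi = V - E + F = 56 - 366 + 244 = -66
For orientable closed surface: chi = 2 - 2g, so g = (2 - chi)/2.
g = (2 - (-66)) / 2 = 68 / 2 = 34

34


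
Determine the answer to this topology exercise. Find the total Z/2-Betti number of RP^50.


H^k(RP^50; Z/2) = Z/2 for each 0 <= k <= 50.
Total dimension = 50 + 1 = 51

51


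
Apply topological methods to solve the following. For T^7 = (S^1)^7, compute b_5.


By the Kunneth formula, b_k(T^n) = C(n,k).
b_5(T^7) = C(7,5).
C(7,5) = 7!/(5!*2!) = 21

21


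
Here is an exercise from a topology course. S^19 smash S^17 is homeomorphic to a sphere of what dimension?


S^m ^ S^n = S^{m+n}.
k = 19 + 17 = 36

36


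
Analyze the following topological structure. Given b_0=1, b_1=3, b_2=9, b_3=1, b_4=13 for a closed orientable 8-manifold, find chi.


By Poincare duality b_k = b_{8-k}, so full Betti numbers: b_0=1, b_1=3, b_2=9, b_3=1, b_4=13, b_5=1, b_6=9, b_7=3, b_8=1.
chi = sum (-1)^k b_k = 25

25


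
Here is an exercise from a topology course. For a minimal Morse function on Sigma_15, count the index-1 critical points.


A perfect Morse function has m_k = b_k.
For Sigma_15: b_0=1, b_1=2g=30, b_2=1.
Saddles m_1 = 2g = 30

30


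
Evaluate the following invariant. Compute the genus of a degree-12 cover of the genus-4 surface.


For an n-sheeted cover: chi(E) = n * chi(B).
chi(Sigma_4) = 2 - 2*4 = -6.
chi(E) = 12 * (-6) = -72.
genus(E) = (2 - chi(E))/2 = (2 - (-72))/2 = 74/2 = 37

37


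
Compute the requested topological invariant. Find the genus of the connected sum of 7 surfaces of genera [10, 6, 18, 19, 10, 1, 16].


Genus is additive under connected sum of orientable surfaces.
g = 10 + 6 + 18 + 19 + 10 + 1 + 16 = 80

80


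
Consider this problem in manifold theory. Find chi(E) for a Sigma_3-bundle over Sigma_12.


For a fiber bundle F -> E -> B (with CW structure): chi(E) = chi(B) * chi(F).
chi(Sigma_12) = -22, chi(Sigma_3) = -4.
chi(E) = (-22) * (-4) = 88

88


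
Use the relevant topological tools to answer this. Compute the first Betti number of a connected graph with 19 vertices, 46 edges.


For a connected graph: rank(pi_1) = b_1 = E - V + 1 = 1 - chi.
chi = V - E = 19 - 46 = -27.
rank = 1 - (-27) = 46 - 19 + 1 = 28

28


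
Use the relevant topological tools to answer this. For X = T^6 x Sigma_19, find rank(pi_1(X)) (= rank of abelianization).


pi_1(A x B) = pi_1(A) x pi_1(B); rank of abelianization = b_1.
b_1(T^6) = 6, b_1(Sigma_19) = 2*19 = 38.
b_1(product) = 6 + 38 = 44

44


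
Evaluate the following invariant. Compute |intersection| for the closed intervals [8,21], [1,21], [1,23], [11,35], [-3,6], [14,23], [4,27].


Intersection = [max(a_i), min(b_i)] = [14, 6].
Since 14 > 6, the intersection is empty.
Length = 0

0


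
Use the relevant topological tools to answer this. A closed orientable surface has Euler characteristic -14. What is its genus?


chi = 2 - 2g for closed orientable surfaces.
-14 = 2 - 2g
2g = 2 - (-14) = 16
g = 8

8


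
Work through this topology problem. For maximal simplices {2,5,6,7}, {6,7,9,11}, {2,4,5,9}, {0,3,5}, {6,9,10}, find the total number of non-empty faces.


Each maximal simplex on m vertices has 2^m - 1 nonempty faces.
Take the union (dedupe shared faces).
Total distinct faces = 48

48


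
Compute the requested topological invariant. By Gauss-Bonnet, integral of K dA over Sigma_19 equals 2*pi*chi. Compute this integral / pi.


Gauss-Bonnet: integral K dA = 2*pi*chi(M).
chi(Sigma_19) = 2 - 2*19 = -36.
(integral K dA)/pi = 2*chi = 2*(-36) = -72

-72


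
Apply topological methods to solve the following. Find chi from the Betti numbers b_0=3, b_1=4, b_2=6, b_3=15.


chi = sum_k (-1)^k b_k.
= (3) + (-4) + (6) + (-15)
= -10

-10


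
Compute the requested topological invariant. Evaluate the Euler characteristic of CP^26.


CP^26 has one cell in each even dimension 0, 2, ..., 2*26 (26+1 cells total).
All cells are even-dimensional, so chi = number of cells.
chi = 26 + 1 = 27

27


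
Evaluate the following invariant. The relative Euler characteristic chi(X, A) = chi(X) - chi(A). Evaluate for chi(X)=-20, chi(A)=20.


Relative Euler characteristic: chi(X, A) = chi(X) - chi(A).
= -20 - (20) = -40

-40


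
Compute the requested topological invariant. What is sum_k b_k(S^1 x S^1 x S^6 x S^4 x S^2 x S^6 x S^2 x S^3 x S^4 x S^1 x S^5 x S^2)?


Total Betti number is multiplicative under products.
Each S^d (d>=1) has total Betti number 2.
There are 12 sphere factors.
Total = 2^12 = 4096

4096


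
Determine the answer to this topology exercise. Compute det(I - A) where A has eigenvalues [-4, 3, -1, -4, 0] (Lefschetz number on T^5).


For a torus self-map: L(f) = det(I - A) where A acts on H_1.
L(f) = (1--4) * (1-3) * (1--1) * (1--4) * (1-0) = 5 * -2 * 2 * 5 * 1 = -100

-100


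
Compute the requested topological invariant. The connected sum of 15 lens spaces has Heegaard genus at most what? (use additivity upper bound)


Heegaard genus satisfies g(A#B) <= g(A) + g(B).
Each lens space has g = 1.
Upper bound: 15 * 1 = 15

15


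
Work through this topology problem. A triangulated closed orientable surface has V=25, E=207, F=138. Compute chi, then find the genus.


chi = V - E + F = 25 - 207 + 138 = -44
For orientable closed surface: chi = 2 - 2g, so g = (2 - chi)/2.
g = (2 - (-44)) / 2 = 46 / 2 = 23

23


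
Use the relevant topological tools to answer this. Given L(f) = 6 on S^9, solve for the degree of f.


L(f) = 1 + (-1)^9 deg(f) on S^9.
6 = 1 + (-1)^9 * deg(f)
(-1)^9 * deg(f) = 5
deg(f) = -5

-5


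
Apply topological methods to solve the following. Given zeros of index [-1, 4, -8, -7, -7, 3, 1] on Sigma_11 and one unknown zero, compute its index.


Poincare-Hopf: sum of indices = chi(M).
chi(Sigma_11) = 2 - 2*11 = -20.
Sum of known indices = -15.
x = chi - (sum known) = -20 - (-15) = -5

-5


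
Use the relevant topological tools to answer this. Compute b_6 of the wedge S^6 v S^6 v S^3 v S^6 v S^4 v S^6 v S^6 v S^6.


For a wedge of spheres, H_k (k>0) is free on one generator per sphere of dimension k.
Spheres of dimension 6: count = 6.
b_6 = 6

6


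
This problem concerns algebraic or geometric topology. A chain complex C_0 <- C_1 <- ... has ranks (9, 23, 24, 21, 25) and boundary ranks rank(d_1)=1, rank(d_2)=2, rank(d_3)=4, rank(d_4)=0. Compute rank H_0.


rank H_k = rank(ker d_k) - rank(im d_{k+1}).
rank(ker d_0) = rank(C_0) - rank(d_0) = 9 - 0 = 9.
rank(im d_{0+1}) = 1.
rank H_0 = 9 - 1 = 8

8


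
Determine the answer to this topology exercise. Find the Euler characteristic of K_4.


K_4: V = 4, E = C(4,2) = 6.
chi = V - E = 4 - 6 = -2

-2


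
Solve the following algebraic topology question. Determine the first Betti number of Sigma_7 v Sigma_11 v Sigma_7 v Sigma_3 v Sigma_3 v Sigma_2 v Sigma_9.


For a wedge X v Y: reduced H_k(X v Y) = H_k(X) + H_k(Y).
Each Sigma_g contributes b_1 = 2g.
b_1 = 14 + 22 + 14 + 6 + 6 + 4 + 18 = 84

84


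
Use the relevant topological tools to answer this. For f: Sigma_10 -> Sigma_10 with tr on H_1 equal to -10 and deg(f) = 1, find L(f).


L(f) = tr(f_0*) - tr(f_1*) + tr(f_2*).
= 1 - (-10) + (1)
= 12

12


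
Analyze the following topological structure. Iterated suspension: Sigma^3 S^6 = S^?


Each suspension raises dimension by 1: Sigma S^n = S^{n+1}.
Sigma^3 S^6 = S^{6+3} = S^9

9


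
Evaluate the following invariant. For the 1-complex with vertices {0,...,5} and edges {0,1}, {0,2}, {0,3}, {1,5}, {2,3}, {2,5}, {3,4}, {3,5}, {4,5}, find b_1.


b_1 = E - V + (number of components).
E = 9, V = 6, components = 1.
b_1 = 9 - 6 + 1 = 4

4


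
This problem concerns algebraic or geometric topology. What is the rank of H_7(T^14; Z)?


By the Kunneth formula, b_k(T^n) = C(n,k).
b_7(T^14) = C(14,7).
C(14,7) = 14!/(7!*7!) = 3432

3432


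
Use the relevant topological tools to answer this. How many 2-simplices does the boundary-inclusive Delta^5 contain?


Delta^5 has 5+1 vertices. A 2-face is a choice of 2+1 vertices.
f_2 = C(5+1, 2+1) = C(6,3) = 20

20


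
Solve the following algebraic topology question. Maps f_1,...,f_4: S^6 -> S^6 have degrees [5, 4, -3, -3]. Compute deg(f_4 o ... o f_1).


Degree is multiplicative: deg(composition) = product of degrees.
= (5) * (4) * (-3) * (-3) = 180

180


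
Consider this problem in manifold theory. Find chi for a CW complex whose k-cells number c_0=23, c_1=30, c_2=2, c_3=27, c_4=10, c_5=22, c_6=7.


chi = sum_k (-1)^k c_k.
= (-1)^0*23 + (-1)^1*30 + (-1)^2*2 + (-1)^3*27 + (-1)^4*10 + (-1)^5*22 + (-1)^6*7
= (23) + (-30) + (2) + (-27) + (10) + (-22) + (7)
= -37

-37


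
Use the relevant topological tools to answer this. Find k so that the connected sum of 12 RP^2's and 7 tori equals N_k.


Since a >= 1, the sum is non-orientable; each T^2 can be replaced by RP^2 # RP^2 (since T^2#RP^2 = 3RP^2).
Total crosscaps k = 12 + 2*7 = 26.
Check via chi: chi = 12*1 + 7*0 - (12+7-1)*2 = -24 = 2 - k = -24. Consistent.

26


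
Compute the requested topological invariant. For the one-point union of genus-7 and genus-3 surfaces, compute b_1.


For a wedge: H_1(A v B) = H_1(A) + H_1(B).
b_1(Sigma_7) = 14, b_1(Sigma_3) = 6.
b_1 = 14 + 6 = 20

20


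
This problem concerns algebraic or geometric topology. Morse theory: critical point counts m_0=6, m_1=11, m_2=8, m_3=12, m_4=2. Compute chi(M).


Morse theory: chi(M) = sum_k (-1)^k m_k where m_k = #(index-k critical points).
= (6) + (-11) + (8) + (-12) + (2) = -7

-7


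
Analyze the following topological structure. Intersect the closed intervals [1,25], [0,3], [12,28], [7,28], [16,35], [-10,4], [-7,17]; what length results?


Intersection = [max(a_i), min(b_i)] = [16, 3].
Since 16 > 3, the intersection is empty.
Length = 0

0


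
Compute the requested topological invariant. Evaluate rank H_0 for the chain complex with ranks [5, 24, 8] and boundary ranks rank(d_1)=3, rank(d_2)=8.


rank H_k = rank(ker d_k) - rank(im d_{k+1}).
rank(ker d_0) = rank(C_0) - rank(d_0) = 5 - 0 = 5.
rank(im d_{0+1}) = 3.
rank H_0 = 5 - 3 = 2

2


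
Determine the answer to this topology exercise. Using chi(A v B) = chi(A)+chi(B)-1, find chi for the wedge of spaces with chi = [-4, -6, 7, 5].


chi(A v B) = chi(A) + chi(B) - 1 (one point identified).
For 4 spaces: chi = (sum chi_i) - (4 - 1).
sum = 2; chi = 2 - 3 = -1

-1


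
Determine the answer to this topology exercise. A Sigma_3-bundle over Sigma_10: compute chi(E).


For a fiber bundle F -> E -> B (with CW structure): chi(E) = chi(B) * chi(F).
chi(Sigma_10) = -18, chi(Sigma_3) = -4.
chi(E) = (-18) * (-4) = 72

72


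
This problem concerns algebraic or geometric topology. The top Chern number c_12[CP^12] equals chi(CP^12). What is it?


For any closed oriented manifold, <e(TM),[M]> = chi(M).
chi(CP^12) = 12+1 = 13

13


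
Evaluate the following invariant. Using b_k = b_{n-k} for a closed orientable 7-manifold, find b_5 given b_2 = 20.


Poincare duality for closed orientable n-manifolds: b_k = b_{n-k}.
Here n = 7, so b_5 = b_2 = 20

20


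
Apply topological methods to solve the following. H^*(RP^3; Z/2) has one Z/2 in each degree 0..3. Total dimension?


H^k(RP^3; Z/2) = Z/2 for each 0 <= k <= 3.
Total dimension = 3 + 1 = 4

4


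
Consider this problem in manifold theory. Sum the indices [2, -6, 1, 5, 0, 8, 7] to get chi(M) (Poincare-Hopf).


Poincare-Hopf: chi(M) = sum of indices of zeros.
chi = (2) + (-6) + (1) + (5) + (0) + (8) + (7) = 17

17


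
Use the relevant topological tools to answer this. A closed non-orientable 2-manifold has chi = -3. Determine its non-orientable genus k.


chi = 2 - k for closed non-orientable surfaces with k crosscaps.
-3 = 2 - k
k = 2 - (-3) = 5

5


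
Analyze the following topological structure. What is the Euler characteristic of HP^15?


HP^15 has one cell in each dimension 0, 4, ..., 4*15 (15+1 cells, all even-dim).
chi = 15 + 1 = 16

16


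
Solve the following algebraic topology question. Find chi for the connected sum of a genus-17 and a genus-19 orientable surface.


chi(Sigma_17) = 2 - 2*17 = -32
chi(Sigma_19) = 2 - 2*19 = -36
For surfaces: chi(A#B) = chi(A) + chi(B) - 2.
chi = -32 + -36 - 2 = -70

-70


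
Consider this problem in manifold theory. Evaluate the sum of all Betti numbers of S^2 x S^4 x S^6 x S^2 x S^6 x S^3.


Total Betti number is multiplicative under products.
Each S^d (d>=1) has total Betti number 2.
There are 6 sphere factors.
Total = 2^6 = 64

64


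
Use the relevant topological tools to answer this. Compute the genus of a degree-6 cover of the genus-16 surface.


For an n-sheeted cover: chi(E) = n * chi(B).
chi(Sigma_16) = 2 - 2*16 = -30.
chi(E) = 6 * (-30) = -180.
genus(E) = (2 - chi(E))/2 = (2 - (-180))/2 = 182/2 = 91

91


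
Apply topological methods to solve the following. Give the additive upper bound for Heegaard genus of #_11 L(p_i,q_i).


Heegaard genus satisfies g(A#B) <= g(A) + g(B).
Each lens space has g = 1.
Upper bound: 11 * 1 = 11

11


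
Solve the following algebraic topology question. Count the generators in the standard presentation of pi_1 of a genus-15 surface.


Standard presentation: pi_1(Sigma_g) = <a_1,b_1,...,a_g,b_g | [a_1,b_1]...[a_g,b_g] = 1>.
Number of generators = 2g = 2*15 = 30

30


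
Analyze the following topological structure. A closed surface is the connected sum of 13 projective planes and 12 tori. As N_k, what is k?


Since a >= 1, the sum is non-orientable; each T^2 can be replaced by RP^2 # RP^2 (since T^2#RP^2 = 3RP^2).
Total crosscaps k = 13 + 2*12 = 37.
Check via chi: chi = 13*1 + 12*0 - (13+12-1)*2 = -35 = 2 - k = -35. Consistent.

37


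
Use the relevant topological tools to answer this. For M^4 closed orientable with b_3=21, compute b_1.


Poincare duality for closed orientable n-manifolds: b_k = b_{n-k}.
Here n = 4, so b_1 = b_3 = 21

21


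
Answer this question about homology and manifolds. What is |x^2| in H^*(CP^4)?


|x| = 2 in H^*(CP^n).
|x^2| = 2 * |x| = 2 * 2 = 4

4


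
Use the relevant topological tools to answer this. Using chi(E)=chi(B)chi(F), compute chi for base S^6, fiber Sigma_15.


chi(S^6) = 2 (n even), chi(Sigma_15) = 2 - 2*15 = -28.
chi(E) = 2 * (-28) = -56

-56


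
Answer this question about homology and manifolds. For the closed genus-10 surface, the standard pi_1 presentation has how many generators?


Standard presentation: pi_1(Sigma_g) = <a_1,b_1,...,a_g,b_g | [a_1,b_1]...[a_g,b_g] = 1>.
Number of generators = 2g = 2*10 = 20

20


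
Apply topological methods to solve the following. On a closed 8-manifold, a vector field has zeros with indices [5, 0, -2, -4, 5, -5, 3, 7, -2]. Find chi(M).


Poincare-Hopf: chi(M) = sum of indices of zeros.
chi = (5) + (0) + (-2) + (-4) + (5) + (-5) + (3) + (7) + (-2) = 7

7


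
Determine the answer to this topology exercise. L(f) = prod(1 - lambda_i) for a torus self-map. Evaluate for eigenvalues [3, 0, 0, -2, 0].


For a torus self-map: L(f) = det(I - A) where A acts on H_1.
L(f) = (1-3) * (1-0) * (1-0) * (1--2) * (1-0) = -2 * 1 * 1 * 3 * 1 = -6

-6


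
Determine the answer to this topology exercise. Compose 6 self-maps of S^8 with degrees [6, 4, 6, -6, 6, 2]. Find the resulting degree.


Degree is multiplicative: deg(composition) = product of degrees.
= (6) * (4) * (6) * (-6) * (6) * (2) = -10368

-10368


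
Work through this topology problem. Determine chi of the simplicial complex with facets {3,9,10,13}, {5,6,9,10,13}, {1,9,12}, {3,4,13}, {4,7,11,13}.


Enumerate all faces; f-vector: f_0=11, f_1=23, f_2=19, f_3=7, f_4=1.
chi = sum (-1)^k f_k = 1

1


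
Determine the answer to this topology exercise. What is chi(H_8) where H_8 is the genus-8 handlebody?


A genus-g handlebody deformation retracts to a wedge of g circles.
chi(vee_g S^1) = 1 - g.
chi(H_8) = 1 - 8 = -7

-7


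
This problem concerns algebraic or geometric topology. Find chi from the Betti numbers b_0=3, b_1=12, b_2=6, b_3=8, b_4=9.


chi = sum_k (-1)^k b_k.
= (3) + (-12) + (6) + (-8) + (9)
= -2

-2


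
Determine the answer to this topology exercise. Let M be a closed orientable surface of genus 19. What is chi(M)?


For a closed orientable surface of genus g: chi = 2 - 2g.
Here g = 19.
chi = 2 - 2*19 = 2 - 38 = -36

-36


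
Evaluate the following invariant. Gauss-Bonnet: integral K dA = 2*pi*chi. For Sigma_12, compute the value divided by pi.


Gauss-Bonnet: integral K dA = 2*pi*chi(M).
chi(Sigma_12) = 2 - 2*12 = -22.
(integral K dA)/pi = 2*chi = 2*(-22) = -44

-44


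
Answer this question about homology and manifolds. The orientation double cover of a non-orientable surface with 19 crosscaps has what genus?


chi(N_19) = 2 - 19 = -17.
Double cover: chi(Sigma_g) = 2 * chi(N_19) = 2*(-17) = -34.
2 - 2g = -34, so g = (2 - (-34))/2 = 36/2 = 18

18


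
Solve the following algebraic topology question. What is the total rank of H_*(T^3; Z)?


b_k(T^3) = C(3,k), so the sum over k is sum_k C(3,k) = 2^3.
Total = 2^3 = 8

8


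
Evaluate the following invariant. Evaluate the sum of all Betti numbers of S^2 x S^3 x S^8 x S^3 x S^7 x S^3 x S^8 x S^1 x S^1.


Total Betti number is multiplicative under products.
Each S^d (d>=1) has total Betti number 2.
There are 9 sphere factors.
Total = 2^9 = 512

512


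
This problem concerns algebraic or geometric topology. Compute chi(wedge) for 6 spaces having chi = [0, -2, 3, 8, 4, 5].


chi(A v B) = chi(A) + chi(B) - 1 (one point identified).
For 6 spaces: chi = (sum chi_i) - (6 - 1).
sum = 18; chi = 18 - 5 = 13

13


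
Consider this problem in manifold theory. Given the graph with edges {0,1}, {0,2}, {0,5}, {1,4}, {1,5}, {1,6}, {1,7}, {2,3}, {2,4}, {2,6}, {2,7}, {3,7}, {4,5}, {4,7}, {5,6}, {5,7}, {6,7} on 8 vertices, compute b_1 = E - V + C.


b_1 = E - V + (number of components).
E = 17, V = 8, components = 1.
b_1 = 17 - 8 + 1 = 10

10


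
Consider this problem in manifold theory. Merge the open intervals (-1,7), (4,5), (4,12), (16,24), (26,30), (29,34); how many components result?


Sort and merge overlapping open intervals.
Merged: (-1,12), (16,24), (26,34).
Number of components = 3

3


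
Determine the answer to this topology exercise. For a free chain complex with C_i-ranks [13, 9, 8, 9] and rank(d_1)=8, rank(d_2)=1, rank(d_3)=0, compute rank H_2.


rank H_k = rank(ker d_k) - rank(im d_{k+1}).
rank(ker d_2) = rank(C_2) - rank(d_2) = 8 - 1 = 7.
rank(im d_{2+1}) = 0.
rank H_2 = 7 - 0 = 7

7


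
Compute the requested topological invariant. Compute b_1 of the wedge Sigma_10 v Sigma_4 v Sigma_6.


For a wedge X v Y: reduced H_k(X v Y) = H_k(X) + H_k(Y).
Each Sigma_g contributes b_1 = 2g.
b_1 = 20 + 8 + 12 = 40

40


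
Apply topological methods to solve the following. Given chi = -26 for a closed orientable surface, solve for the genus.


chi = 2 - 2g for closed orientable surfaces.
-26 = 2 - 2g
2g = 2 - (-26) = 28
g = 14

14


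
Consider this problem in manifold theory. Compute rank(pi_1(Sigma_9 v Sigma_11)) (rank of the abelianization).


For a wedge: H_1(A v B) = H_1(A) + H_1(B).
b_1(Sigma_9) = 18, b_1(Sigma_11) = 22.
b_1 = 18 + 22 = 40

40


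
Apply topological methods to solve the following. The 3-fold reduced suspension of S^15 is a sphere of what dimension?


Each suspension raises dimension by 1: Sigma S^n = S^{n+1}.
Sigma^3 S^15 = S^{15+3} = S^18

18


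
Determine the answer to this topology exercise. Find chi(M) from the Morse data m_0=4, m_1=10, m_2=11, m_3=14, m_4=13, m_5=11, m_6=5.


Morse theory: chi(M) = sum_k (-1)^k m_k where m_k = #(index-k critical points).
= (4) + (-10) + (11) + (-14) + (13) + (-11) + (5) = -2

-2


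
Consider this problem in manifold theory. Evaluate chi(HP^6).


HP^6 has one cell in each dimension 0, 4, ..., 4*6 (6+1 cells, all even-dim).
chi = 6 + 1 = 7

7


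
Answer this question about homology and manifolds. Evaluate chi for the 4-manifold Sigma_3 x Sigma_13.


chi(Sigma_3) = 2 - 2*3 = -4
chi(Sigma_13) = 2 - 2*13 = -24
chi(product) = (-4) * (-24) = 96

96


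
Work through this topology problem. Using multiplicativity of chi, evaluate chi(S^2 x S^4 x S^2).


chi is multiplicative: chi(X x Y) = chi(X) chi(Y).
Each even-dim sphere has chi = 2. There are 3 factors.
chi = 2^3 = 8

8


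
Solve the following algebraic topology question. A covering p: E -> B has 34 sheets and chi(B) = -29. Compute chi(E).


For a finite covering: chi(E) = (number of sheets) * chi(B).
chi(E) = 34 * (-29) = -986

-986


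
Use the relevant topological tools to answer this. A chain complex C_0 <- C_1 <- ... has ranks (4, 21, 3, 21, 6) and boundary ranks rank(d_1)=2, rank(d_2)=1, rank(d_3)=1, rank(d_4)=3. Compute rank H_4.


rank H_k = rank(ker d_k) - rank(im d_{k+1}).
rank(ker d_4) = rank(C_4) - rank(d_4) = 6 - 3 = 3.
rank(im d_{4+1}) = 0.
rank H_4 = 3 - 0 = 3

3


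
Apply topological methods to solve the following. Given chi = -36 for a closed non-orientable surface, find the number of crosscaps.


chi = 2 - k for closed non-orientable surfaces with k crosscaps.
-36 = 2 - k
k = 2 - (-36) = 38

38


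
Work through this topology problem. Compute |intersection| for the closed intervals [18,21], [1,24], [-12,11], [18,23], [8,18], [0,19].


Intersection = [max(a_i), min(b_i)] = [18, 11].
Since 18 > 11, the intersection is empty.
Length = 0

0


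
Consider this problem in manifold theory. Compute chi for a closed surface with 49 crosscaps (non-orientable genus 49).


For a non-orientable closed surface with k crosscaps: chi = 2 - k.
Here k = 49.
chi = 2 - 49 = -47

-47


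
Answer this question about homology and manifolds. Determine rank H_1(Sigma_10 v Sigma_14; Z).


For a wedge: H_1(A v B) = H_1(A) + H_1(B).
b_1(Sigma_10) = 20, b_1(Sigma_14) = 28.
b_1 = 20 + 28 = 48

48


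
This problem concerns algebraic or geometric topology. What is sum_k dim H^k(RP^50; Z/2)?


H^k(RP^50; Z/2) = Z/2 for each 0 <= k <= 50.
Total dimension = 50 + 1 = 51

51


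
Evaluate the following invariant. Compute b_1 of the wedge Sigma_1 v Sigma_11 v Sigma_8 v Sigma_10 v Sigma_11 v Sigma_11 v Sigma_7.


For a wedge X v Y: reduced H_k(X v Y) = H_k(X) + H_k(Y).
Each Sigma_g contributes b_1 = 2g.
b_1 = 2 + 22 + 16 + 20 + 22 + 22 + 14 = 118

118


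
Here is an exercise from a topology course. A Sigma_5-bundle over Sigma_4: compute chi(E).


For a fiber bundle F -> E -> B (with CW structure): chi(E) = chi(B) * chi(F).
chi(Sigma_4) = -6, chi(Sigma_5) = -8.
chi(E) = (-6) * (-8) = 48

48


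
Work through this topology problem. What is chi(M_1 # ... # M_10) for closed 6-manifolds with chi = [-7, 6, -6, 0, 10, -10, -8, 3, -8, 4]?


For n-manifolds: chi(A#B) = chi(A) + chi(B) - chi(S^6).
chi(S^6) = 1 + (-1)^6 = 2.
chi(#) = (sum chi_i) - (10-1)*chi(S^6) = -16 - 9*2 = -34

-34


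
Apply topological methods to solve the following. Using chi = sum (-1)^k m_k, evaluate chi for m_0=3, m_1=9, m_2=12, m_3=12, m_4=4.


Morse theory: chi(M) = sum_k (-1)^k m_k where m_k = #(index-k critical points).
= (3) + (-9) + (12) + (-12) + (4) = -2

-2


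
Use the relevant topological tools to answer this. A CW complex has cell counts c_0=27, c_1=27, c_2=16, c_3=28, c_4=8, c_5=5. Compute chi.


chi = sum_k (-1)^k c_k.
= (-1)^0*27 + (-1)^1*27 + (-1)^2*16 + (-1)^3*28 + (-1)^4*8 + (-1)^5*5
= (27) + (-27) + (16) + (-28) + (8) + (-5)
= -9

-9


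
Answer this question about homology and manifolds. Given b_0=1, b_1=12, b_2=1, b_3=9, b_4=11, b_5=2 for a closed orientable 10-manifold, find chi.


By Poincare duality b_k = b_{10-k}, so full Betti numbers: b_0=1, b_1=12, b_2=1, b_3=9, b_4=11, b_5=2, b_6=11, b_7=9, b_8=1, b_9=12, b_10=1.
chi = sum (-1)^k b_k = -18

-18


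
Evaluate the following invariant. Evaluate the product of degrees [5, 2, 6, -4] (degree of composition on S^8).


Degree is multiplicative: deg(composition) = product of degrees.
= (5) * (2) * (6) * (-4) = -240

-240


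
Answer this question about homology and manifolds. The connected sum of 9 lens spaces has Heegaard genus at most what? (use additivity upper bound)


Heegaard genus satisfies g(A#B) <= g(A) + g(B).
Each lens space has g = 1.
Upper bound: 9 * 1 = 9

9


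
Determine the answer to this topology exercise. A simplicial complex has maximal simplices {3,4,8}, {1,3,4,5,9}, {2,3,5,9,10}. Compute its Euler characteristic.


Enumerate all faces; f-vector: f_0=8, f_1=19, f_2=20, f_3=10, f_4=2.
chi = sum (-1)^k f_k = 1

1


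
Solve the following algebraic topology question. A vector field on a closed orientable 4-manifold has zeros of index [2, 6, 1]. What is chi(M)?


Poincare-Hopf: chi(M) = sum of indices of zeros.
chi = (2) + (6) + (1) = 9

9


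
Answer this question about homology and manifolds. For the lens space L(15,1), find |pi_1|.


pi_1(L(p,q)) = Z/pZ for any q coprime to p.
|pi_1(L(15,1))| = 15

15


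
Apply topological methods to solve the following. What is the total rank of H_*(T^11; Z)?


b_k(T^11) = C(11,k), so the sum over k is sum_k C(11,k) = 2^11.
Total = 2^11 = 2048

2048


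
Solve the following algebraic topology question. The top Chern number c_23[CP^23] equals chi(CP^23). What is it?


For any closed oriented manifold, <e(TM),[M]> = chi(M).
chi(CP^23) = 23+1 = 24

24


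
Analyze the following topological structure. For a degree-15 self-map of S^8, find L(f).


On S^8: L(f) = tr(f_0*) + (-1)^8 tr(f_8*) = 1 + (-1)^8 * deg(f).
L(f) = 1 + (-1)^8 * 15 = 1 + 15 = 16

16


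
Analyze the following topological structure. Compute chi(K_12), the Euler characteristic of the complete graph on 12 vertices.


K_12: V = 12, E = C(12,2) = 66.
chi = V - E = 12 - 66 = -54

-54


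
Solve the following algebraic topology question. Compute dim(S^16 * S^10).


Join of spheres: S^m * S^n = S^{m+n+1}.
dim = 16 + 10 + 1 = 27

27


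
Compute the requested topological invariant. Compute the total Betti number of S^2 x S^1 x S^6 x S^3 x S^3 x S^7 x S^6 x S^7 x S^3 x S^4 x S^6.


Total Betti number is multiplicative under products.
Each S^d (d>=1) has total Betti number 2.
There are 11 sphere factors.
Total = 2^11 = 2048

2048


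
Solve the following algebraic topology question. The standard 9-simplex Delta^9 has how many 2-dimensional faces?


Delta^9 has 9+1 vertices. A 2-face is a choice of 2+1 vertices.
f_2 = C(9+1, 2+1) = C(10,3) = 120

120


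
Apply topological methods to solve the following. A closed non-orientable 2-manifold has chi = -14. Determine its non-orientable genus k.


chi = 2 - k for closed non-orientable surfaces with k crosscaps.
-14 = 2 - k
k = 2 - (-14) = 16

16
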